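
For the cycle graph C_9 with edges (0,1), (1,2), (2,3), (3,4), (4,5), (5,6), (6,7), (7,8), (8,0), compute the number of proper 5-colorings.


P(C_9, k) = (k-1)^9 + (-1)^9*(k-1).
P(5) = (4)^9 - 4
= 262144 - 4 = 262140.

262140


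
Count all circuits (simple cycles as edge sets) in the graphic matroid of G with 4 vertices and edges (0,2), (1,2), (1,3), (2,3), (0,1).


A circuit in a graphic matroid = edge set of a simple cycle.
G has 4 vertices and 5 edges.
Enumerating all minimal edge subsets forming cycles...
Total circuits found: 3.

3


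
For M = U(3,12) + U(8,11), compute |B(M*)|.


(M1+M2)* = M1* + M2*.
M1* = U(9,12), bases: C(12,9) = 220.
M2* = U(3,11), bases: C(11,3) = 165.
|B(M*)| = 220 * 165 = 36300.

36300


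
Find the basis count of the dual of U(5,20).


The dual of U(r,n) is U(n-r, n) = U(15,20).
Bases of U(15,20) are all (15)-element subsets.
|B(M*)| = (20 choose 15) = 15504.

15504


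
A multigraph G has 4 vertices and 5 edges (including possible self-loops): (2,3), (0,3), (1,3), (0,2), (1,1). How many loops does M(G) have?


In a graphic matroid, a loop is a self-loop edge (u,u) with rank 0.
Examining all 5 edges for self-loops...
Self-loops found: (1,1)
Number of loops = 1.

1


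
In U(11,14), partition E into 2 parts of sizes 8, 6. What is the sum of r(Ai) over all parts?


r(Ai) = min(|Ai|, 11) for each part.
Sum = min(8,11) + min(6,11)
    = 8 + 6
    = 14.

14


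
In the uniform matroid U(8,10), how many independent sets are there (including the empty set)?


Independent sets of U(8,10) are all subsets of size <= 8.
Count = C(10,0) + C(10,1) + C(10,2) + C(10,3) + C(10,4) + C(10,5) + C(10,6) + C(10,7) + C(10,8)
     = 1 + 10 + 45 + 120 + 210 + 252 + 210 + 120 + 45
     = 1013.

1013


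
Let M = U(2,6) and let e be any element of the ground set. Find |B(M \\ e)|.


Deleting e from U(2,6) gives U(2,5) since n > r.
Bases of U(2,5) = C(5,2) = 5! / (2! * 3!) = 10.

10


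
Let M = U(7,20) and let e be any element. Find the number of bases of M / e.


Contracting e from U(7,20) gives U(6,19).
Bases of U(6,19) = C(19,6) = 19! / (6! * 13!) = 27132.

27132


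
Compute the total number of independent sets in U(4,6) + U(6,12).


For a direct sum, |I(M1+M2)| = |I(M1)| * |I(M2)|.
|I(U(4,6))| = sum C(6,k) for k=0..4 = 57.
|I(U(6,12))| = sum C(12,k) for k=0..6 = 2510.
Total = 57 * 2510 = 143070.

143070


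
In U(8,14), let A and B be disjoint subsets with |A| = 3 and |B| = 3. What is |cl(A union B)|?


|A union B| = 3 + 3 = 6 (disjoint).
In U(8,14), cl(S) = S if |S| < 8, else cl(S) = E.
Since 6 < 8, cl(A union B) = A union B.
|cl(A union B)| = 6.

6


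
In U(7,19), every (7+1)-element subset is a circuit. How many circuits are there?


In U(7,19), circuits are the (8)-element subsets.
Any set of 8 elements is dependent, and removing any one element gives
an independent set of size 7, so it is a minimal dependent set.
Number of circuits = C(19,8) = 75582.

75582


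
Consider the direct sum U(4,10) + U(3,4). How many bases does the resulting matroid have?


Bases of a direct sum M1 + M2: |B| = |B(M1)| * |B(M2)|.
|B(U(4,10))| = C(10,4) = 210.
|B(U(3,4))| = C(4,3) = 4.
Total bases = 210 * 4 = 840.

840


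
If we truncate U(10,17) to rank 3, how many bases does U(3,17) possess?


Truncating U(10,17) to rank 3 gives U(3,17).
Bases of U(3,17) are all 3-element subsets of 17 elements.
Number of bases = C(17,3) = 17! / (3! * 14!) = 680.

680


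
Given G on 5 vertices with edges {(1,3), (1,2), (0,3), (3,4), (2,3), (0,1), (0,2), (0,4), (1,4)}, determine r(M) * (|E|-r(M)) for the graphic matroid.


r(M) = |V| - c = 5 - 1 = 4.
nullity = |E| - r(M) = 9 - 4 = 5.
Product = 4 * 5 = 20.

20


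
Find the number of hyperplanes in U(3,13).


Hyperplanes of U(3,13) are flats of rank 2.
In a uniform matroid, these are exactly the (2)-element subsets.
Count = C(13,2) = (13 * 12) / (1 * 2) = 78.

78


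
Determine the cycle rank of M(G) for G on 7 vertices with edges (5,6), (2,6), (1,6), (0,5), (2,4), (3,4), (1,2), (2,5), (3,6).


Cycle rank (nullity) = |E| - r(M) = |E| - (|V| - c).
|E| = 9, |V| = 7, c = 1.
Nullity = 9 - (7 - 1) = 9 - 6 = 3.

3


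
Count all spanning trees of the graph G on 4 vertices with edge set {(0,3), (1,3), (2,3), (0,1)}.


By Kirchhoff's matrix tree theorem, the number of spanning trees equals
the determinant of any cofactor of the Laplacian matrix L.
G has 4 vertices and 4 edges.
Computing the (3 x 3) cofactor determinant gives 3.

3


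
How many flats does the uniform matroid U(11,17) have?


Flats of U(11,17): every subset of size < 11 is a flat, plus E itself.
Count = (17 choose 0) + (17 choose 1) + (17 choose 2) + (17 choose 3) + (17 choose 4) + (17 choose 5) + (17 choose 6) + (17 choose 7) + (17 choose 8) + (17 choose 9) + (17 choose 10) + 1
     = 1 + 17 + 136 + 680 + 2380 + 6188 + 12376 + 19448 + 24310 + 24310 + 19448 + 1
     = 109295.

109295


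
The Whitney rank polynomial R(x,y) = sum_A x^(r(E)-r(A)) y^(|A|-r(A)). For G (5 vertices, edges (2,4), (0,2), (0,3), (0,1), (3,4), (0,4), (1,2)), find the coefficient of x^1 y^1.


R(x,y) = sum over A in 2^E of x^(r(E)-r(A)) * y^(|A|-r(A)).
G has 5 vertices, 7 edges. r(E) = 4.
Enumerate all 2^7 = 128 subsets.
Count subsets with r(E)-r(A)=1 and |A|-r(A)=1: 14.

14


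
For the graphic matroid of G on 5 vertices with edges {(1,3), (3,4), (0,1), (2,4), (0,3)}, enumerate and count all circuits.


A circuit in a graphic matroid = edge set of a simple cycle.
G has 5 vertices and 5 edges.
Enumerating all minimal edge subsets forming cycles...
Total circuits found: 1.

1


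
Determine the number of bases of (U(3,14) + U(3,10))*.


(M1+M2)* = M1* + M2*.
M1* = U(11,14), bases: C(14,11) = 364.
M2* = U(7,10), bases: C(10,7) = 120.
|B(M*)| = 364 * 120 = 43680.

43680


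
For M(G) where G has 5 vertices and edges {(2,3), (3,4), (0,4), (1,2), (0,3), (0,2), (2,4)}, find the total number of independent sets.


An independent set in a graphic matroid is an acyclic edge subset.
G has 5 vertices and 7 edges.
Enumerate all 2^7 = 128 subsets, checking for acyclicity.
Total independent sets = 76.

76


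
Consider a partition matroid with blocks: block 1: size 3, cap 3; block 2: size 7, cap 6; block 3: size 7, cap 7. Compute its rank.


Rank of a partition matroid = sum of min(|Si|, ci) for each block.
= min(3,3) + min(7,6) + min(7,7)
= 3 + 6 + 7
= 16.

16


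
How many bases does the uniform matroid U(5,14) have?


Bases of U(5,14) are all 5-element subsets of the 14-element ground set.
Number of bases = C(14,5).
C(14,5) = 14! / (5! * 9!) = 2002.

2002


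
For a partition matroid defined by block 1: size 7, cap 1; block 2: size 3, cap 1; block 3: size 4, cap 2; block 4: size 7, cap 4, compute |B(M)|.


A basis picks exactly ci elements from block i.
Number of bases = product of C(|Si|, ci).
= C(7,1) * C(3,1) * C(4,2) * C(7,4)
= 7 * 3 * 6 * 35
= 4410.

4410


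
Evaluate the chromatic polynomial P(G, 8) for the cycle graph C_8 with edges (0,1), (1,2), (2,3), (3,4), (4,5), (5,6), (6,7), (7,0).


P(C_8, k) = (k-1)^8 + (-1)^8*(k-1).
P(8) = (7)^8 + 7
= 5764801 + 7 = 5764808.

5764808


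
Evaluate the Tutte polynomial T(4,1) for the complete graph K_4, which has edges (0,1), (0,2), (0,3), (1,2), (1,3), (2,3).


T(K_4; x,y) = x^3 + 3x^2 + 4xy + 2x + y^3 + 3y^2 + 2y.
Substituting x=4, y=1:
= 64 + 48 + 16 + 8 + 1 + 3 + 2
= 142.

142


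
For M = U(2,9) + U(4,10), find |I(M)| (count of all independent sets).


For a direct sum, |I(M1+M2)| = |I(M1)| * |I(M2)|.
|I(U(2,9))| = sum C(9,k) for k=0..2 = 46.
|I(U(4,10))| = sum C(10,k) for k=0..4 = 386.
Total = 46 * 386 = 17756.

17756


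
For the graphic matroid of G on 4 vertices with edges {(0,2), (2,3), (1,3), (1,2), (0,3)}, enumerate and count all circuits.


A circuit in a graphic matroid = edge set of a simple cycle.
G has 4 vertices and 5 edges.
Enumerating all minimal edge subsets forming cycles...
Total circuits found: 3.

3


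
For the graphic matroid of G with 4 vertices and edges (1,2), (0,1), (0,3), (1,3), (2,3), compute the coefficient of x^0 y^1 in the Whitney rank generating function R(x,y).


R(x,y) = sum over A in 2^E of x^(r(E)-r(A)) * y^(|A|-r(A)).
G has 4 vertices, 5 edges. r(E) = 3.
Enumerate all 2^5 = 32 subsets.
Count subsets with r(E)-r(A)=0 and |A|-r(A)=1: 5.

5


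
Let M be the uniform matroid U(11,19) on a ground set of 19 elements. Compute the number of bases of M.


Bases of U(11,19) are all 11-element subsets of the 19-element ground set.
Number of bases = C(19,11).
C(19,11) = 19! / (11! * 8!) = 75582.

75582


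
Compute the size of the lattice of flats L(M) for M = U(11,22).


Flats of U(11,22): every subset of size < 11 is a flat, plus E itself.
Count = C(22,0) + C(22,1) + C(22,2) + C(22,3) + C(22,4) + C(22,5) + C(22,6) + C(22,7) + C(22,8) + C(22,9) + C(22,10) + 1
     = 1 + 22 + 231 + 1540 + 7315 + 26334 + 74613 + 170544 + 319770 + 497420 + 646646 + 1
     = 1744437.

1744437


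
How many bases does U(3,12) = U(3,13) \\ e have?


Deleting e from U(3,13) gives U(3,12) since n > r.
Bases of U(3,12) = C(12,3) = (12 * 11 * 10) / (1 * 2 * 3) = 220.

220


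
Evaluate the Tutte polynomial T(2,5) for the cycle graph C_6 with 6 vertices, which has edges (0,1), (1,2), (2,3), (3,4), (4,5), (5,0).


T(C_6; x,y) = x + x^2 + ... + x^(5) + y.
T(2,5) = 2^1 + 2^2 + 2^3 + 2^4 + 2^5 + 5
= 2 + 4 + 8 + 16 + 32 + 5
= 67.

67


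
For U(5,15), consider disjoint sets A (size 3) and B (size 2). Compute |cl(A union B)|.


|A union B| = 3 + 2 = 5 (disjoint).
In U(5,15), cl(S) = S if |S| < 5, else cl(S) = E.
Since 5 >= 5, cl(A union B) = E.
|cl(A union B)| = 15.

15


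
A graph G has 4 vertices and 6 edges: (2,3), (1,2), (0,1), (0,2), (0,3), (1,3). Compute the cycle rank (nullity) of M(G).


Cycle rank (nullity) = |E| - r(M) = |E| - (|V| - c).
|E| = 6, |V| = 4, c = 1.
Nullity = 6 - (4 - 1) = 6 - 3 = 3.

3


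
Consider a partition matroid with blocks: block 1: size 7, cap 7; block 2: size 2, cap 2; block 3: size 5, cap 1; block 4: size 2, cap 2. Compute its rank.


Rank of a partition matroid = sum of min(|Si|, ci) for each block.
= min(7,7) + min(2,2) + min(5,1) + min(2,2)
= 7 + 2 + 1 + 2
= 12.

12


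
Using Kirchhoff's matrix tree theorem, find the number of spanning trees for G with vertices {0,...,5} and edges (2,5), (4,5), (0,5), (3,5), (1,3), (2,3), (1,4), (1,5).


By Kirchhoff's matrix tree theorem, the number of spanning trees equals
the determinant of any cofactor of the Laplacian matrix L.
G has 6 vertices and 8 edges.
Computing the (5 x 5) cofactor determinant gives 21.

21


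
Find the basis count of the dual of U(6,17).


The dual of U(r,n) is U(n-r, n) = U(11,17).
Bases of U(11,17) are all (11)-element subsets.
|B(M*)| = (17 choose 11) = 12376.

12376


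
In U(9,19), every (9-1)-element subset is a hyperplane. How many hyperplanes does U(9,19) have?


Hyperplanes of U(9,19) are flats of rank 8.
In a uniform matroid, these are exactly the (8)-element subsets.
Count = (19 choose 8) = 75582.

75582


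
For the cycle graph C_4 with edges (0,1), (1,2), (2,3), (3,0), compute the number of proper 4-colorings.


P(C_4, k) = (k-1)^4 + (-1)^4*(k-1).
P(4) = (3)^4 + 3
= 81 + 3 = 84.

84


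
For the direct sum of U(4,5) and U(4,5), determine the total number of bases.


Bases of a direct sum M1 + M2: |B| = |B(M1)| * |B(M2)|.
|B(U(4,5))| = C(5,4) = 5.
|B(U(4,5))| = C(5,4) = 5.
Total bases = 5 * 5 = 25.

25


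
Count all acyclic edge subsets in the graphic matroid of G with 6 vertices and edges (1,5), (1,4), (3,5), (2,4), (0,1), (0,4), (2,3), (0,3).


An independent set in a graphic matroid is an acyclic edge subset.
G has 6 vertices and 8 edges.
Enumerate all 2^8 = 256 subsets, checking for acyclicity.
Total independent sets = 190.

190


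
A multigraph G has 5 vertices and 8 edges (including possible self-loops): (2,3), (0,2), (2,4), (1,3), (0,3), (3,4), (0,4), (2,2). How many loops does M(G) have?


In a graphic matroid, a loop is a self-loop edge (u,u) with rank 0.
Examining all 8 edges for self-loops...
Self-loops found: (2,2)
Number of loops = 1.

1


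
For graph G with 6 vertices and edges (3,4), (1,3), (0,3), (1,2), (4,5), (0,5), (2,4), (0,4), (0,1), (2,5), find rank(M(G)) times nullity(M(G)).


r(M) = |V| - c = 6 - 1 = 5.
nullity = |E| - r(M) = 10 - 5 = 5.
Product = 5 * 5 = 25.

25


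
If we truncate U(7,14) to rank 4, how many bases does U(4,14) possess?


Truncating U(7,14) to rank 4 gives U(4,14).
Bases of U(4,14) are all 4-element subsets of 14 elements.
Number of bases = C(14,4) = (14 * 13 * 12 * 11) / (1 * 2 * 3 * 4) = 1001.

1001


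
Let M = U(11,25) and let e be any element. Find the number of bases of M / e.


Contracting e from U(11,25) gives U(10,24).
Bases of U(10,24) = C(24,10) = 24! / (10! * 14!) = 1961256.

1961256


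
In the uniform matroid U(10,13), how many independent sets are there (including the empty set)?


Independent sets of U(10,13) are all subsets of size <= 10.
Count = C(13,0) + C(13,1) + C(13,2) + C(13,3) + C(13,4) + C(13,5) + C(13,6) + C(13,7) + C(13,8) + C(13,9) + C(13,10)
     = 1 + 13 + 78 + 286 + 715 + 1287 + 1716 + 1716 + 1287 + 715 + 286
     = 8100.

8100


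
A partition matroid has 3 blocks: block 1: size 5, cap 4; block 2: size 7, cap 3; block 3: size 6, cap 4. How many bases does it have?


A basis picks exactly ci elements from block i.
Number of bases = product of C(|Si|, ci).
= C(5,4) * C(7,3) * C(6,4)
= 5 * 35 * 15
= 2625.

2625


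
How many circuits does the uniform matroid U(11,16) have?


In U(11,16), circuits are the (12)-element subsets.
Any set of 12 elements is dependent, and removing any one element gives
an independent set of size 11, so it is a minimal dependent set.
Number of circuits = (16 choose 12) = 1820.

1820


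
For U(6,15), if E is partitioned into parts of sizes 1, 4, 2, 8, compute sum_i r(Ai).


r(Ai) = min(|Ai|, 6) for each part.
Sum = min(1,6) + min(4,6) + min(2,6) + min(8,6)
    = 1 + 4 + 2 + 6
    = 13.

13


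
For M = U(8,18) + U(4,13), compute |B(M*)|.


(M1+M2)* = M1* + M2*.
M1* = U(10,18), bases: C(18,10) = 43758.
M2* = U(9,13), bases: C(13,9) = 715.
|B(M*)| = 43758 * 715 = 31286970.

31286970


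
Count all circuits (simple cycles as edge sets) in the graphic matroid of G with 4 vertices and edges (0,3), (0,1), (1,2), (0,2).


A circuit in a graphic matroid = edge set of a simple cycle.
G has 4 vertices and 4 edges.
Enumerating all minimal edge subsets forming cycles...
Total circuits found: 1.

1


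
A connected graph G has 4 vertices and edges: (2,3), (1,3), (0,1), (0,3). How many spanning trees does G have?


By Kirchhoff's matrix tree theorem, the number of spanning trees equals
the determinant of any cofactor of the Laplacian matrix L.
G has 4 vertices and 4 edges.
Computing the (3 x 3) cofactor determinant gives 3.

3


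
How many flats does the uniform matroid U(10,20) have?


Flats of U(10,20): every subset of size < 10 is a flat, plus E itself.
Count = C(20,0) + C(20,1) + C(20,2) + C(20,3) + C(20,4) + C(20,5) + C(20,6) + C(20,7) + C(20,8) + C(20,9) + 1
     = 1 + 20 + 190 + 1140 + 4845 + 15504 + 38760 + 77520 + 125970 + 167960 + 1
     = 431911.

431911


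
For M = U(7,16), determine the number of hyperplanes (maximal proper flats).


Hyperplanes of U(7,16) are flats of rank 6.
In a uniform matroid, these are exactly the (6)-element subsets.
Count = (16 choose 6) = 8008.

8008


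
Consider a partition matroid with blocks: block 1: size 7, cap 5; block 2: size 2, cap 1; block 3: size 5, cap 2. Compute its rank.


Rank of a partition matroid = sum of min(|Si|, ci) for each block.
= min(7,5) + min(2,1) + min(5,2)
= 5 + 1 + 2
= 8.

8


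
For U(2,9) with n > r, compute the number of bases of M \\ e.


Deleting e from U(2,9) gives U(2,8) since n > r.
Bases of U(2,8) = C(8,2) = 8! / (2! * 6!) = 28.

28


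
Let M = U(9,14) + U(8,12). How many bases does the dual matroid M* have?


(M1+M2)* = M1* + M2*.
M1* = U(5,14), bases: C(14,5) = 2002.
M2* = U(4,12), bases: C(12,4) = 495.
|B(M*)| = 2002 * 495 = 990990.

990990


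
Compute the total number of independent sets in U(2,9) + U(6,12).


For a direct sum, |I(M1+M2)| = |I(M1)| * |I(M2)|.
|I(U(2,9))| = sum C(9,k) for k=0..2 = 46.
|I(U(6,12))| = sum C(12,k) for k=0..6 = 2510.
Total = 46 * 2510 = 115460.

115460


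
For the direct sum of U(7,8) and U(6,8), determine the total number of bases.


Bases of a direct sum M1 + M2: |B| = |B(M1)| * |B(M2)|.
|B(U(7,8))| = C(8,7) = 8.
|B(U(6,8))| = C(8,6) = 28.
Total bases = 8 * 28 = 224.

224


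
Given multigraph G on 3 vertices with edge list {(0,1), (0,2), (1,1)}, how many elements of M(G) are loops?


In a graphic matroid, a loop is a self-loop edge (u,u) with rank 0.
Examining all 3 edges for self-loops...
Self-loops found: (1,1)
Number of loops = 1.

1


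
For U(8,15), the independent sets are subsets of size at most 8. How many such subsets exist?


Independent sets of U(8,15) are all subsets of size <= 8.
Count = C(15,0) + C(15,1) + C(15,2) + C(15,3) + C(15,4) + C(15,5) + C(15,6) + C(15,7) + C(15,8)
     = 1 + 15 + 105 + 455 + 1365 + 3003 + 5005 + 6435 + 6435
     = 22819.

22819


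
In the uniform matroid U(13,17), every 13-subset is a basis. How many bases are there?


Bases of U(13,17) are all 13-element subsets of the 17-element ground set.
Number of bases = C(17,13).
C(17,13) = 2380.

2380


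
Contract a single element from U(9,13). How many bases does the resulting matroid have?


Contracting e from U(9,13) gives U(8,12).
Bases of U(8,12) = C(12,8) = 12! / (8! * 4!) = 495.

495


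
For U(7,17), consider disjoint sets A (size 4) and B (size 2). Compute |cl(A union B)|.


|A union B| = 4 + 2 = 6 (disjoint).
In U(7,17), cl(S) = S if |S| < 7, else cl(S) = E.
Since 6 < 7, cl(A union B) = A union B.
|cl(A union B)| = 6.

6


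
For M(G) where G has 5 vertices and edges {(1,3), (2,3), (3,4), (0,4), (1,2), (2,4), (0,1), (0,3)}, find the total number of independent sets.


An independent set in a graphic matroid is an acyclic edge subset.
G has 5 vertices and 8 edges.
Enumerate all 2^8 = 256 subsets, checking for acyclicity.
Total independent sets = 134.

134


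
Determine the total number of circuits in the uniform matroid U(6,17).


In U(6,17), circuits are the (7)-element subsets.
Any set of 7 elements is dependent, and removing any one element gives
an independent set of size 6, so it is a minimal dependent set.
Number of circuits = C(17,7) = 17! / (7! * 10!) = 19448.

19448


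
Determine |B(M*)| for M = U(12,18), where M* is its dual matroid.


The dual of U(r,n) is U(n-r, n) = U(6,18).
Bases of U(6,18) are all (6)-element subsets.
|B(M*)| = C(18,6) = 18564.

18564


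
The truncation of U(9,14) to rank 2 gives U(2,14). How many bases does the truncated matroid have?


Truncating U(9,14) to rank 2 gives U(2,14).
Bases of U(2,14) are all 2-element subsets of 14 elements.
Number of bases = (14 choose 2) = 91.

91


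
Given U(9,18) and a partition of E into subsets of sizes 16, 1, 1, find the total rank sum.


r(Ai) = min(|Ai|, 9) for each part.
Sum = min(16,9) + min(1,9) + min(1,9)
    = 9 + 1 + 1
    = 11.

11


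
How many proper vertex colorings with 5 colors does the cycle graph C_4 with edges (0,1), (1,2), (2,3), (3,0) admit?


P(C_4, k) = (k-1)^4 + (-1)^4*(k-1).
P(5) = (4)^4 + 4
= 256 + 4 = 260.

260


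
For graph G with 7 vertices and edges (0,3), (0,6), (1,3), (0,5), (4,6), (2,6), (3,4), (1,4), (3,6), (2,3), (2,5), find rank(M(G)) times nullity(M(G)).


r(M) = |V| - c = 7 - 1 = 6.
nullity = |E| - r(M) = 11 - 6 = 5.
Product = 6 * 5 = 30.

30


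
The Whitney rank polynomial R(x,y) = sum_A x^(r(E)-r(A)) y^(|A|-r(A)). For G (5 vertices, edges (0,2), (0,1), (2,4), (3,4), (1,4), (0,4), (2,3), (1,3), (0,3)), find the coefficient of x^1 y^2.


R(x,y) = sum over A in 2^E of x^(r(E)-r(A)) * y^(|A|-r(A)).
G has 5 vertices, 9 edges. r(E) = 4.
Enumerate all 2^9 = 512 subsets.
Count subsets with r(E)-r(A)=1 and |A|-r(A)=2: 15.

15


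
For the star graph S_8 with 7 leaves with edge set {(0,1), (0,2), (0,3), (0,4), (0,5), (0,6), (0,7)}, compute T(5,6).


A star on 8 vertices is a tree with 7 edges.
T(x,y) = x^(7) for any tree.
T(5,6) = 5^7 = 78125.

78125


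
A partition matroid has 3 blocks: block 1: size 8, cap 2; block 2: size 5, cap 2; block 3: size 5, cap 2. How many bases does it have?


A basis picks exactly ci elements from block i.
Number of bases = product of C(|Si|, ci).
= C(8,2) * C(5,2) * C(5,2)
= 28 * 10 * 10
= 2800.

2800


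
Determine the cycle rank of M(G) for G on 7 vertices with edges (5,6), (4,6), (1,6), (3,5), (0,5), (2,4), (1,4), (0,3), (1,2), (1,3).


Cycle rank (nullity) = |E| - r(M) = |E| - (|V| - c).
|E| = 10, |V| = 7, c = 1.
Nullity = 10 - (7 - 1) = 10 - 6 = 4.

4


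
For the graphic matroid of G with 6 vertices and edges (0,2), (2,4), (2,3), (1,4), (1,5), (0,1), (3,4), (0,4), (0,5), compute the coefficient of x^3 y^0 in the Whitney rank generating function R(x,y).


R(x,y) = sum over A in 2^E of x^(r(E)-r(A)) * y^(|A|-r(A)).
G has 6 vertices, 9 edges. r(E) = 5.
Enumerate all 2^9 = 512 subsets.
Count subsets with r(E)-r(A)=3 and |A|-r(A)=0: 36.

36


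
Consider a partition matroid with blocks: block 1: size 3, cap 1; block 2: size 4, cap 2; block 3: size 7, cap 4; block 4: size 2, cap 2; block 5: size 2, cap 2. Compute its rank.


Rank of a partition matroid = sum of min(|Si|, ci) for each block.
= min(3,1) + min(4,2) + min(7,4) + min(2,2) + min(2,2)
= 1 + 2 + 4 + 2 + 2
= 11.

11


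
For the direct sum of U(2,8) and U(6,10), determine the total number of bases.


Bases of a direct sum M1 + M2: |B| = |B(M1)| * |B(M2)|.
|B(U(2,8))| = C(8,2) = 28.
|B(U(6,10))| = C(10,6) = 210.
Total bases = 28 * 210 = 5880.

5880


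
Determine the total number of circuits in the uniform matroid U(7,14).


In U(7,14), circuits are the (8)-element subsets.
Any set of 8 elements is dependent, and removing any one element gives
an independent set of size 7, so it is a minimal dependent set.
Number of circuits = C(14,8) = 3003.

3003


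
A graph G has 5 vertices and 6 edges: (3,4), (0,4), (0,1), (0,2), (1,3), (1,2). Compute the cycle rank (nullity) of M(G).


Cycle rank (nullity) = |E| - r(M) = |E| - (|V| - c).
|E| = 6, |V| = 5, c = 1.
Nullity = 6 - (5 - 1) = 6 - 4 = 2.

2


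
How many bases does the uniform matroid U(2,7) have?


Bases of U(2,7) are all 2-element subsets of the 7-element ground set.
Number of bases = C(7,2).
C(7,2) = (7 * 6) / (1 * 2) = 21.

21


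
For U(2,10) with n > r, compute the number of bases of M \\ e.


Deleting e from U(2,10) gives U(2,9) since n > r.
Bases of U(2,9) = (9 choose 2) = 36.

36


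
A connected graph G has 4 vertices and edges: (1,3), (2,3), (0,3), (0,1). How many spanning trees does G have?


By Kirchhoff's matrix tree theorem, the number of spanning trees equals
the determinant of any cofactor of the Laplacian matrix L.
G has 4 vertices and 4 edges.
Computing the (3 x 3) cofactor determinant gives 3.

3


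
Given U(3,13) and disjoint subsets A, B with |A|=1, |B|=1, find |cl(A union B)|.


|A union B| = 1 + 1 = 2 (disjoint).
In U(3,13), cl(S) = S if |S| < 3, else cl(S) = E.
Since 2 < 3, cl(A union B) = A union B.
|cl(A union B)| = 2.

2


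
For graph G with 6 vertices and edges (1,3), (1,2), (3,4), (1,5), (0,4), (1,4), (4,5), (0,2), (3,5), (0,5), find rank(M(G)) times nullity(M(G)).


r(M) = |V| - c = 6 - 1 = 5.
nullity = |E| - r(M) = 10 - 5 = 5.
Product = 5 * 5 = 25.

25


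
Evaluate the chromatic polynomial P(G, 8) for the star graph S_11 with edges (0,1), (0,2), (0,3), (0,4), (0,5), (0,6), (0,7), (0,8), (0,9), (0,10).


P(tree, k) = k * (k-1)^(10) for any tree on 11 vertices.
P(8) = 8 * 7^10 = 8 * 282475249 = 2259801992.

2259801992


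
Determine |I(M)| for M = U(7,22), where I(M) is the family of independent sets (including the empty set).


Independent sets of U(7,22) are all subsets of size <= 7.
Count = (22 choose 0) + (22 choose 1) + (22 choose 2) + (22 choose 3) + (22 choose 4) + (22 choose 5) + (22 choose 6) + (22 choose 7)
     = 1 + 22 + 231 + 1540 + 7315 + 26334 + 74613 + 170544
     = 280600.

280600


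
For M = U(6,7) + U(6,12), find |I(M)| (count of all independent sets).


For a direct sum, |I(M1+M2)| = |I(M1)| * |I(M2)|.
|I(U(6,7))| = sum C(7,k) for k=0..6 = 127.
|I(U(6,12))| = sum C(12,k) for k=0..6 = 2510.
Total = 127 * 2510 = 318770.

318770


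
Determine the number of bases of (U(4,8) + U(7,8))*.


(M1+M2)* = M1* + M2*.
M1* = U(4,8), bases: C(8,4) = 70.
M2* = U(1,8), bases: C(8,1) = 8.
|B(M*)| = 70 * 8 = 560.

560


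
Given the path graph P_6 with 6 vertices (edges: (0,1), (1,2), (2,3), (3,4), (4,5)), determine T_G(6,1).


A path on 6 vertices is a tree with 5 edges.
T(x,y) = x^(5) for any tree.
T(6,1) = 6^5 = 7776.

7776


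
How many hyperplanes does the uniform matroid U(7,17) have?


Hyperplanes of U(7,17) are flats of rank 6.
In a uniform matroid, these are exactly the (6)-element subsets.
Count = (17 choose 6) = 12376.

12376


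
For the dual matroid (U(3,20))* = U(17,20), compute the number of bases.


The dual of U(r,n) is U(n-r, n) = U(17,20).
Bases of U(17,20) are all (17)-element subsets.
|B(M*)| = (20 choose 17) = 1140.

1140


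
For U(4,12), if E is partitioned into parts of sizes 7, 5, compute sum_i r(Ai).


r(Ai) = min(|Ai|, 4) for each part.
Sum = min(7,4) + min(5,4)
    = 4 + 4
    = 8.

8


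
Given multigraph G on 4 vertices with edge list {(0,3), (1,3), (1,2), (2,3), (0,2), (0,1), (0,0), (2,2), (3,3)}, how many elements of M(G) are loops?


In a graphic matroid, a loop is a self-loop edge (u,u) with rank 0.
Examining all 9 edges for self-loops...
Self-loops found: (0,0), (2,2), (3,3)
Number of loops = 3.

3


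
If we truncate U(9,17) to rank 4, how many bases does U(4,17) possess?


Truncating U(9,17) to rank 4 gives U(4,17).
Bases of U(4,17) are all 4-element subsets of 17 elements.
Number of bases = C(17,4) = (17 * 16 * 15 * 14) / (1 * 2 * 3 * 4) = 2380.

2380


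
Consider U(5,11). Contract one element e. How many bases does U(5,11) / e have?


Contracting e from U(5,11) gives U(4,10).
Bases of U(4,10) = C(10,4) = 10! / (4! * 6!) = 210.

210


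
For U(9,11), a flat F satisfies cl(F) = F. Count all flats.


Flats of U(9,11): every subset of size < 9 is a flat, plus E itself.
Count = (11 choose 0) + (11 choose 1) + (11 choose 2) + (11 choose 3) + (11 choose 4) + (11 choose 5) + (11 choose 6) + (11 choose 7) + (11 choose 8) + 1
     = 1 + 11 + 55 + 165 + 330 + 462 + 462 + 330 + 165 + 1
     = 1982.

1982


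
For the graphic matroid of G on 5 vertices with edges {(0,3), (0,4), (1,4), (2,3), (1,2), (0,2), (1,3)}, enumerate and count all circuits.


A circuit in a graphic matroid = edge set of a simple cycle.
G has 5 vertices and 7 edges.
Enumerating all minimal edge subsets forming cycles...
Total circuits found: 7.

7


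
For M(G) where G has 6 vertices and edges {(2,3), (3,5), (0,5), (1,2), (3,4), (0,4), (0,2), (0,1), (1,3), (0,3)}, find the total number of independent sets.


An independent set in a graphic matroid is an acyclic edge subset.
G has 6 vertices and 10 edges.
Enumerate all 2^10 = 1024 subsets, checking for acyclicity.
Total independent sets = 426.

426


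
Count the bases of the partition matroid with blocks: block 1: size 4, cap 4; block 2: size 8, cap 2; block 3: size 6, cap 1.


A basis picks exactly ci elements from block i.
Number of bases = product of C(|Si|, ci).
= C(4,4) * C(8,2) * C(6,1)
= 1 * 28 * 6
= 168.

168


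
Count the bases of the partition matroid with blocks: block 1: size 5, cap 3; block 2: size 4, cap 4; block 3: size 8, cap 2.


A basis picks exactly ci elements from block i.
Number of bases = product of C(|Si|, ci).
= C(5,3) * C(4,4) * C(8,2)
= 10 * 1 * 28
= 280.

280


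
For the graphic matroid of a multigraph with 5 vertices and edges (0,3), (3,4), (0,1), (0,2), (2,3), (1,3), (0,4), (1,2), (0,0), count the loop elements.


In a graphic matroid, a loop is a self-loop edge (u,u) with rank 0.
Examining all 9 edges for self-loops...
Self-loops found: (0,0)
Number of loops = 1.

1


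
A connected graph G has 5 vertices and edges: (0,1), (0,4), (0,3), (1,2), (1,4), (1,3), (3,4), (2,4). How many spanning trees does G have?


By Kirchhoff's matrix tree theorem, the number of spanning trees equals
the determinant of any cofactor of the Laplacian matrix L.
G has 5 vertices and 8 edges.
Computing the (4 x 4) cofactor determinant gives 40.

40


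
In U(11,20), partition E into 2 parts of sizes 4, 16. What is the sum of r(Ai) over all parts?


r(Ai) = min(|Ai|, 11) for each part.
Sum = min(4,11) + min(16,11)
    = 4 + 11
    = 15.

15


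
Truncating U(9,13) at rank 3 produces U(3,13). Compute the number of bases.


Truncating U(9,13) to rank 3 gives U(3,13).
Bases of U(3,13) are all 3-element subsets of 13 elements.
Number of bases = (13 choose 3) = 286.

286


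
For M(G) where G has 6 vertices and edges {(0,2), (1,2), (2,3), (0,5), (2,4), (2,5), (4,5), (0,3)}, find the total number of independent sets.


An independent set in a graphic matroid is an acyclic edge subset.
G has 6 vertices and 8 edges.
Enumerate all 2^8 = 256 subsets, checking for acyclicity.
Total independent sets = 164.

164


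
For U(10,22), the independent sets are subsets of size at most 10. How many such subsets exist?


Independent sets of U(10,22) are all subsets of size <= 10.
Count = C(22,0) + C(22,1) + C(22,2) + C(22,3) + C(22,4) + C(22,5) + C(22,6) + C(22,7) + C(22,8) + C(22,9) + C(22,10)
     = 1 + 22 + 231 + 1540 + 7315 + 26334 + 74613 + 170544 + 319770 + 497420 + 646646
     = 1744436.

1744436


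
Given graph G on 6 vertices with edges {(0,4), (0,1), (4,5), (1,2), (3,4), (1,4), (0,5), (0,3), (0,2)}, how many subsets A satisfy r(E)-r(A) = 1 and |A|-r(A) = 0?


R(x,y) = sum over A in 2^E of x^(r(E)-r(A)) * y^(|A|-r(A)).
G has 6 vertices, 9 edges. r(E) = 5.
Enumerate all 2^9 = 512 subsets.
Count subsets with r(E)-r(A)=1 and |A|-r(A)=0: 98.

98


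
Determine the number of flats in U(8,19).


Flats of U(8,19): every subset of size < 8 is a flat, plus E itself.
Count = (19 choose 0) + (19 choose 1) + (19 choose 2) + (19 choose 3) + (19 choose 4) + (19 choose 5) + (19 choose 6) + (19 choose 7) + 1
     = 1 + 19 + 171 + 969 + 3876 + 11628 + 27132 + 50388 + 1
     = 94185.

94185


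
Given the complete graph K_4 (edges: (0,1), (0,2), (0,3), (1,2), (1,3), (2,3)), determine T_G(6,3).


T(K_4; x,y) = x^3 + 3x^2 + 4xy + 2x + y^3 + 3y^2 + 2y.
Substituting x=6, y=3:
= 216 + 108 + 72 + 12 + 27 + 27 + 6
= 468.

468


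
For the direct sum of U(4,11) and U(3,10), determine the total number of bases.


Bases of a direct sum M1 + M2: |B| = |B(M1)| * |B(M2)|.
|B(U(4,11))| = C(11,4) = 330.
|B(U(3,10))| = C(10,3) = 120.
Total bases = 330 * 120 = 39600.

39600


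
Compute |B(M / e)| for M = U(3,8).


Contracting e from U(3,8) gives U(2,7).
Bases of U(2,7) = C(7,2) = (7 * 6) / (1 * 2) = 21.

21


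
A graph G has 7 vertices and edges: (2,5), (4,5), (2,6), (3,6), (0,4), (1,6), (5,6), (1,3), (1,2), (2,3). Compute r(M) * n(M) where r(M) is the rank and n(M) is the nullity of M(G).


r(M) = |V| - c = 7 - 1 = 6.
nullity = |E| - r(M) = 10 - 6 = 4.
Product = 6 * 4 = 24.

24


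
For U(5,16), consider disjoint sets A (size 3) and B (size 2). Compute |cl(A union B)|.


|A union B| = 3 + 2 = 5 (disjoint).
In U(5,16), cl(S) = S if |S| < 5, else cl(S) = E.
Since 5 >= 5, cl(A union B) = E.
|cl(A union B)| = 16.

16


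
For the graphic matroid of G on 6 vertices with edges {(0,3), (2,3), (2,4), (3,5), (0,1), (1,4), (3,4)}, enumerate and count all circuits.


A circuit in a graphic matroid = edge set of a simple cycle.
G has 6 vertices and 7 edges.
Enumerating all minimal edge subsets forming cycles...
Total circuits found: 3.

3


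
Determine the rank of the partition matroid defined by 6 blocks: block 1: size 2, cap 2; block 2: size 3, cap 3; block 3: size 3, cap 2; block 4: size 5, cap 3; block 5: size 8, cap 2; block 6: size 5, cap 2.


Rank of a partition matroid = sum of min(|Si|, ci) for each block.
= min(2,2) + min(3,3) + min(3,2) + min(5,3) + min(8,2) + min(5,2)
= 2 + 3 + 2 + 3 + 2 + 2
= 14.

14


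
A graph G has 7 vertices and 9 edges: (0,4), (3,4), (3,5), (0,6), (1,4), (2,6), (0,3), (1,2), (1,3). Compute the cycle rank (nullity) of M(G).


Cycle rank (nullity) = |E| - r(M) = |E| - (|V| - c).
|E| = 9, |V| = 7, c = 1.
Nullity = 9 - (7 - 1) = 9 - 6 = 3.

3


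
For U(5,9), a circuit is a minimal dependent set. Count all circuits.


In U(5,9), circuits are the (6)-element subsets.
Any set of 6 elements is dependent, and removing any one element gives
an independent set of size 5, so it is a minimal dependent set.
Number of circuits = C(9,6) = 9! / (6! * 3!) = 84.

84


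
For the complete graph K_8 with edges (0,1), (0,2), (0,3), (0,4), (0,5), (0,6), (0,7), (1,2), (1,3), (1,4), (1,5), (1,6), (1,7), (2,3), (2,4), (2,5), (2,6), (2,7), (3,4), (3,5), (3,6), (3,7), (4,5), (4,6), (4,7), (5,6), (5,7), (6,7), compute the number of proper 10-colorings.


P(K_8, k) = k(k-1)(k-2)...(k-7).
P(10) = (10) * (9) * (8) * (7) * (6) * (5) * (4) * (3) = 1814400.

1814400


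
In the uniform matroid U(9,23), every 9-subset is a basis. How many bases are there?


Bases of U(9,23) are all 9-element subsets of the 23-element ground set.
Number of bases = C(23,9).
(23 choose 9) = 817190.

817190


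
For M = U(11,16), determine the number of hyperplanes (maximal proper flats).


Hyperplanes of U(11,16) are flats of rank 10.
In a uniform matroid, these are exactly the (10)-element subsets.
Count = (16 choose 10) = 8008.

8008


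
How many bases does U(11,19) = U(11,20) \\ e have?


Deleting e from U(11,20) gives U(11,19) since n > r.
Bases of U(11,19) = (19 choose 11) = 75582.

75582


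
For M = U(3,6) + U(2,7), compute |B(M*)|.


(M1+M2)* = M1* + M2*.
M1* = U(3,6), bases: C(6,3) = 20.
M2* = U(5,7), bases: C(7,5) = 21.
|B(M*)| = 20 * 21 = 420.

420


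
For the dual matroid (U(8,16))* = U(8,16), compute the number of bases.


The dual of U(r,n) is U(n-r, n) = U(8,16).
Bases of U(8,16) are all (8)-element subsets.
|B(M*)| = C(16,8) = 16! / (8! * 8!) = 12870.

12870


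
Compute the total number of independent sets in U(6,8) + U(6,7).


For a direct sum, |I(M1+M2)| = |I(M1)| * |I(M2)|.
|I(U(6,8))| = sum C(8,k) for k=0..6 = 247.
|I(U(6,7))| = sum C(7,k) for k=0..6 = 127.
Total = 247 * 127 = 31369.

31369


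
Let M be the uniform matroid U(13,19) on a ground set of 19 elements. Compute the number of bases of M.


Bases of U(13,19) are all 13-element subsets of the 19-element ground set.
Number of bases = C(19,13).
(19 choose 13) = 27132.

27132


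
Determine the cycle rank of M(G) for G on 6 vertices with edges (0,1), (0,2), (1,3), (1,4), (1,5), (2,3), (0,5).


Cycle rank (nullity) = |E| - r(M) = |E| - (|V| - c).
|E| = 7, |V| = 6, c = 1.
Nullity = 7 - (6 - 1) = 7 - 5 = 2.

2


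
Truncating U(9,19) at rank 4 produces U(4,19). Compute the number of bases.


Truncating U(9,19) to rank 4 gives U(4,19).
Bases of U(4,19) are all 4-element subsets of 19 elements.
Number of bases = C(19,4) = (19 * 18 * 17 * 16) / (1 * 2 * 3 * 4) = 3876.

3876


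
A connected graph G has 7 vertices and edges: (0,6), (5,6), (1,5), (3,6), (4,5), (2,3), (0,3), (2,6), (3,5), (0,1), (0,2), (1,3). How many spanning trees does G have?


By Kirchhoff's matrix tree theorem, the number of spanning trees equals
the determinant of any cofactor of the Laplacian matrix L.
G has 7 vertices and 12 edges.
Computing the (6 x 6) cofactor determinant gives 209.

209


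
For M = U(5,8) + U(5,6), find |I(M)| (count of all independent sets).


For a direct sum, |I(M1+M2)| = |I(M1)| * |I(M2)|.
|I(U(5,8))| = sum C(8,k) for k=0..5 = 219.
|I(U(5,6))| = sum C(6,k) for k=0..5 = 63.
Total = 219 * 63 = 13797.

13797


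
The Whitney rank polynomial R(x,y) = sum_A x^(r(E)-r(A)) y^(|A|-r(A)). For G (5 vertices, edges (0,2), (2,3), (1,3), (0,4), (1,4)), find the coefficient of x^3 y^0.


R(x,y) = sum over A in 2^E of x^(r(E)-r(A)) * y^(|A|-r(A)).
G has 5 vertices, 5 edges. r(E) = 4.
Enumerate all 2^5 = 32 subsets.
Count subsets with r(E)-r(A)=3 and |A|-r(A)=0: 5.

5


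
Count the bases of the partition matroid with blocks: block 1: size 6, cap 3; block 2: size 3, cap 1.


A basis picks exactly ci elements from block i.
Number of bases = product of C(|Si|, ci).
= C(6,3) * C(3,1)
= 20 * 3
= 60.

60


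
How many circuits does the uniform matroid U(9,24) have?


In U(9,24), circuits are the (10)-element subsets.
Any set of 10 elements is dependent, and removing any one element gives
an independent set of size 9, so it is a minimal dependent set.
Number of circuits = (24 choose 10) = 1961256.

1961256


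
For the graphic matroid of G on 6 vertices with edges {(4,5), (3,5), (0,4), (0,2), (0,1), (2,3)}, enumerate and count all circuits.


A circuit in a graphic matroid = edge set of a simple cycle.
G has 6 vertices and 6 edges.
Enumerating all minimal edge subsets forming cycles...
Total circuits found: 1.

1


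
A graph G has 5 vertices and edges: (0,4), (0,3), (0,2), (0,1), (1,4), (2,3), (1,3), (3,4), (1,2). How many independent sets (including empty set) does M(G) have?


An independent set in a graphic matroid is an acyclic edge subset.
G has 5 vertices and 9 edges.
Enumerate all 2^9 = 512 subsets, checking for acyclicity.
Total independent sets = 198.

198


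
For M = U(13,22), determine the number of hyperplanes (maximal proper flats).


Hyperplanes of U(13,22) are flats of rank 12.
In a uniform matroid, these are exactly the (12)-element subsets.
Count = C(22,12) = 22! / (12! * 10!) = 646646.

646646


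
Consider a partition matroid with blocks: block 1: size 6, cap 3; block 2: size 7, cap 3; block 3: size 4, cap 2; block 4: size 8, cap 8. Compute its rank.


Rank of a partition matroid = sum of min(|Si|, ci) for each block.
= min(6,3) + min(7,3) + min(4,2) + min(8,8)
= 3 + 3 + 2 + 8
= 16.

16


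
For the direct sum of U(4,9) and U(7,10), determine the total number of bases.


Bases of a direct sum M1 + M2: |B| = |B(M1)| * |B(M2)|.
|B(U(4,9))| = C(9,4) = 126.
|B(U(7,10))| = C(10,7) = 120.
Total bases = 126 * 120 = 15120.

15120


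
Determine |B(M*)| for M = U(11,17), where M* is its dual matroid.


The dual of U(r,n) is U(n-r, n) = U(6,17).
Bases of U(6,17) are all (6)-element subsets.
|B(M*)| = C(17,6) = 12376.

12376


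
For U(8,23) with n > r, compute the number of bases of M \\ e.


Deleting e from U(8,23) gives U(8,22) since n > r.
Bases of U(8,22) = (22 choose 8) = 319770.

319770


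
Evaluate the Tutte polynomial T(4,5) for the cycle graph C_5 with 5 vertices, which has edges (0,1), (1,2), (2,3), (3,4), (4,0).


T(C_5; x,y) = x + x^2 + ... + x^(4) + y.
T(4,5) = 4^1 + 4^2 + 4^3 + 4^4 + 5
= 4 + 16 + 64 + 256 + 5
= 345.

345


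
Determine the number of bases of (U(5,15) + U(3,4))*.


(M1+M2)* = M1* + M2*.
M1* = U(10,15), bases: C(15,10) = 3003.
M2* = U(1,4), bases: C(4,1) = 4.
|B(M*)| = 3003 * 4 = 12012.

12012


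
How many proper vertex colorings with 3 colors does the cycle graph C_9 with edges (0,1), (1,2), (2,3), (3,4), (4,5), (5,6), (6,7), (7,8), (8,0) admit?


P(C_9, k) = (k-1)^9 + (-1)^9*(k-1).
P(3) = (2)^9 - 2
= 512 - 2 = 510.

510


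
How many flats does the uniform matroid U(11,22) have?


Flats of U(11,22): every subset of size < 11 is a flat, plus E itself.
Count = C(22,0) + C(22,1) + C(22,2) + C(22,3) + C(22,4) + C(22,5) + C(22,6) + C(22,7) + C(22,8) + C(22,9) + C(22,10) + 1
     = 1 + 22 + 231 + 1540 + 7315 + 26334 + 74613 + 170544 + 319770 + 497420 + 646646 + 1
     = 1744437.

1744437
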